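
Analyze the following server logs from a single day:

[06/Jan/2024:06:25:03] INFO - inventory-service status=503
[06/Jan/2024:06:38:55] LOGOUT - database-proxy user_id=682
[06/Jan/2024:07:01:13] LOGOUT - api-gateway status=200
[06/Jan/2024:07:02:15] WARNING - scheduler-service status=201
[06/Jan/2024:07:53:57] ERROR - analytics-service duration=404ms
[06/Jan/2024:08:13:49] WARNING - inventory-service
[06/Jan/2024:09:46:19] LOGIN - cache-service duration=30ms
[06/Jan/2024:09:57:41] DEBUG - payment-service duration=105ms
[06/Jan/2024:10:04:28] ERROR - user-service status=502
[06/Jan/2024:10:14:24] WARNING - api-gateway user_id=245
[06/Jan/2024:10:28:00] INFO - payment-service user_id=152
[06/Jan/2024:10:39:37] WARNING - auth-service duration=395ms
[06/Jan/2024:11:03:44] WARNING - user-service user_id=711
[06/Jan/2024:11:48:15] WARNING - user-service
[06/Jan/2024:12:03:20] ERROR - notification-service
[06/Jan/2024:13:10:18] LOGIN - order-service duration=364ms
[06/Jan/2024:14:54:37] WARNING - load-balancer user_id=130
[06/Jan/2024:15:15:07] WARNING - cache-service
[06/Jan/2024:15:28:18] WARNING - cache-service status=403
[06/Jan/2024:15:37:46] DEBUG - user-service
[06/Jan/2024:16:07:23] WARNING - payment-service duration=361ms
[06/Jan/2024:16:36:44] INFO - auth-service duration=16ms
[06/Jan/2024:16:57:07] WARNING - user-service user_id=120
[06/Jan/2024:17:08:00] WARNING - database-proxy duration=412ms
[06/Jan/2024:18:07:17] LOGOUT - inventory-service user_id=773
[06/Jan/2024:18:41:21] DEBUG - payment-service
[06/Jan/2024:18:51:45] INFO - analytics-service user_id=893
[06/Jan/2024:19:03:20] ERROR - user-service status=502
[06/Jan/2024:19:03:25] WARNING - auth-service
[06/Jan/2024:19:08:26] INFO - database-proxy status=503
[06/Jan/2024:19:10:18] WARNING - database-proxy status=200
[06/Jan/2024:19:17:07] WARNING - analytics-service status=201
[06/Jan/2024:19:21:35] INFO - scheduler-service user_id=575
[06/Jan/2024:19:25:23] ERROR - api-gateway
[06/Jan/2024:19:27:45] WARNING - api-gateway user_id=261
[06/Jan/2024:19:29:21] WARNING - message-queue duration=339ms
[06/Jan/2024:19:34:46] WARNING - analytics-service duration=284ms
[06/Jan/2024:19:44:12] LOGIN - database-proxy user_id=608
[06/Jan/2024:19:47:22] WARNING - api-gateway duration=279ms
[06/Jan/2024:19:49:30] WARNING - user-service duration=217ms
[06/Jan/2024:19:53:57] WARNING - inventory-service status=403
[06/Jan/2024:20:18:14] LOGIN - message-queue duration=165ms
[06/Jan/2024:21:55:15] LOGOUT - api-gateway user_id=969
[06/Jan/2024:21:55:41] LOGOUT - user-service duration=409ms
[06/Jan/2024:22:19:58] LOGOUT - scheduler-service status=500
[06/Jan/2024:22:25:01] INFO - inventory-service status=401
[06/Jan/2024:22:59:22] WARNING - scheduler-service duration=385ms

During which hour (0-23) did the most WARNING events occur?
19

To find the peak hour:

1. Group all WARNING events by hour
2. Count events in each hour
3. Find hour with maximum count
4. Peak hour: 19 (with 9 events)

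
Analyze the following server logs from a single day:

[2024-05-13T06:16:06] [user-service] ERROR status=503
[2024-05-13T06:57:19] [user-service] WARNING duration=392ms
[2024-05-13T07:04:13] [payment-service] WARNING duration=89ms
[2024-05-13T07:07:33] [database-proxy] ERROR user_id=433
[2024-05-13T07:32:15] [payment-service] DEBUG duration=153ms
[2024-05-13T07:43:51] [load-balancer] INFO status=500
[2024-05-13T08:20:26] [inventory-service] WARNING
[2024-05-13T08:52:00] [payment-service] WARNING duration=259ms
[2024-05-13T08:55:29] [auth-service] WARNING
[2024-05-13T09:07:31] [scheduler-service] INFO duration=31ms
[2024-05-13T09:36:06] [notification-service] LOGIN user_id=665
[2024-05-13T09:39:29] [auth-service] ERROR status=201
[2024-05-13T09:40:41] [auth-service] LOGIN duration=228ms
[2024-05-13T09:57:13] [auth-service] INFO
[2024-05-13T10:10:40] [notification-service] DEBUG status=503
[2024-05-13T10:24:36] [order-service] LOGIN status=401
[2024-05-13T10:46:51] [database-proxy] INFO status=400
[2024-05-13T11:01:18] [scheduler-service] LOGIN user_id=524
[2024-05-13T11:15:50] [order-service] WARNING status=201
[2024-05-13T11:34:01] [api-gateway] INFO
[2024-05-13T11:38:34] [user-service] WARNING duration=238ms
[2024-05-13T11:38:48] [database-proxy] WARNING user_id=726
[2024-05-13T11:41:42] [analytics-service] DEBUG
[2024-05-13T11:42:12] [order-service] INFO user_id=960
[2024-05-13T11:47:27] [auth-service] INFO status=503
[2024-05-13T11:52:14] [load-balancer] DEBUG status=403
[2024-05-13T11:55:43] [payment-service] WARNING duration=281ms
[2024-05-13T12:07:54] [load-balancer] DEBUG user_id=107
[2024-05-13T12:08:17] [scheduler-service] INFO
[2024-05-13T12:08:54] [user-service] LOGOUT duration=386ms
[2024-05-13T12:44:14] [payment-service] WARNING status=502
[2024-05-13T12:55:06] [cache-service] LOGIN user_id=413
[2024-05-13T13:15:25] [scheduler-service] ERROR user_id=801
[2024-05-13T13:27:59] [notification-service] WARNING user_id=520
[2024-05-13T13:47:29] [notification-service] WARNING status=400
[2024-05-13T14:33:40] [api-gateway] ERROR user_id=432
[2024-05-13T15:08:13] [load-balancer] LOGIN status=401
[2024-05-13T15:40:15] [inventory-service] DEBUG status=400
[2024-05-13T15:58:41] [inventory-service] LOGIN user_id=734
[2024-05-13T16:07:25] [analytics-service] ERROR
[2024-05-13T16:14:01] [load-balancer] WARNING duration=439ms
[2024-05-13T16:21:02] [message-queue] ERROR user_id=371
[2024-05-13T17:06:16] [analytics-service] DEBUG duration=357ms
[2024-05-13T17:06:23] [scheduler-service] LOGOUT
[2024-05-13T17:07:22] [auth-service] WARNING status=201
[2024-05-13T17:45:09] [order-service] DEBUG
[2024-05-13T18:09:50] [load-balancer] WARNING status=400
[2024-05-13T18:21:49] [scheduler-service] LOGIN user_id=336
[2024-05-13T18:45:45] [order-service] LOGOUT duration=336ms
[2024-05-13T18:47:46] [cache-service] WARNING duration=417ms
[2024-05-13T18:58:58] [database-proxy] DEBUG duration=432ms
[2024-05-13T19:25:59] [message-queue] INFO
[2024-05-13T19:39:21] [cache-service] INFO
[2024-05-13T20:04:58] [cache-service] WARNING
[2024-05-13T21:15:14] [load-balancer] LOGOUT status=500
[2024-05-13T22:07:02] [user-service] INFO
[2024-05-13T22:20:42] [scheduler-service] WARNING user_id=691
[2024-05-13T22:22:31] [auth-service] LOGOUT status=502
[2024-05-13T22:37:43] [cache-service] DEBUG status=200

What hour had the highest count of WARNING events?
11

To find the peak hour:

1. Group all WARNING events by hour
2. Count events in each hour
3. Find hour with maximum count
4. Peak hour: 11 (with 4 events)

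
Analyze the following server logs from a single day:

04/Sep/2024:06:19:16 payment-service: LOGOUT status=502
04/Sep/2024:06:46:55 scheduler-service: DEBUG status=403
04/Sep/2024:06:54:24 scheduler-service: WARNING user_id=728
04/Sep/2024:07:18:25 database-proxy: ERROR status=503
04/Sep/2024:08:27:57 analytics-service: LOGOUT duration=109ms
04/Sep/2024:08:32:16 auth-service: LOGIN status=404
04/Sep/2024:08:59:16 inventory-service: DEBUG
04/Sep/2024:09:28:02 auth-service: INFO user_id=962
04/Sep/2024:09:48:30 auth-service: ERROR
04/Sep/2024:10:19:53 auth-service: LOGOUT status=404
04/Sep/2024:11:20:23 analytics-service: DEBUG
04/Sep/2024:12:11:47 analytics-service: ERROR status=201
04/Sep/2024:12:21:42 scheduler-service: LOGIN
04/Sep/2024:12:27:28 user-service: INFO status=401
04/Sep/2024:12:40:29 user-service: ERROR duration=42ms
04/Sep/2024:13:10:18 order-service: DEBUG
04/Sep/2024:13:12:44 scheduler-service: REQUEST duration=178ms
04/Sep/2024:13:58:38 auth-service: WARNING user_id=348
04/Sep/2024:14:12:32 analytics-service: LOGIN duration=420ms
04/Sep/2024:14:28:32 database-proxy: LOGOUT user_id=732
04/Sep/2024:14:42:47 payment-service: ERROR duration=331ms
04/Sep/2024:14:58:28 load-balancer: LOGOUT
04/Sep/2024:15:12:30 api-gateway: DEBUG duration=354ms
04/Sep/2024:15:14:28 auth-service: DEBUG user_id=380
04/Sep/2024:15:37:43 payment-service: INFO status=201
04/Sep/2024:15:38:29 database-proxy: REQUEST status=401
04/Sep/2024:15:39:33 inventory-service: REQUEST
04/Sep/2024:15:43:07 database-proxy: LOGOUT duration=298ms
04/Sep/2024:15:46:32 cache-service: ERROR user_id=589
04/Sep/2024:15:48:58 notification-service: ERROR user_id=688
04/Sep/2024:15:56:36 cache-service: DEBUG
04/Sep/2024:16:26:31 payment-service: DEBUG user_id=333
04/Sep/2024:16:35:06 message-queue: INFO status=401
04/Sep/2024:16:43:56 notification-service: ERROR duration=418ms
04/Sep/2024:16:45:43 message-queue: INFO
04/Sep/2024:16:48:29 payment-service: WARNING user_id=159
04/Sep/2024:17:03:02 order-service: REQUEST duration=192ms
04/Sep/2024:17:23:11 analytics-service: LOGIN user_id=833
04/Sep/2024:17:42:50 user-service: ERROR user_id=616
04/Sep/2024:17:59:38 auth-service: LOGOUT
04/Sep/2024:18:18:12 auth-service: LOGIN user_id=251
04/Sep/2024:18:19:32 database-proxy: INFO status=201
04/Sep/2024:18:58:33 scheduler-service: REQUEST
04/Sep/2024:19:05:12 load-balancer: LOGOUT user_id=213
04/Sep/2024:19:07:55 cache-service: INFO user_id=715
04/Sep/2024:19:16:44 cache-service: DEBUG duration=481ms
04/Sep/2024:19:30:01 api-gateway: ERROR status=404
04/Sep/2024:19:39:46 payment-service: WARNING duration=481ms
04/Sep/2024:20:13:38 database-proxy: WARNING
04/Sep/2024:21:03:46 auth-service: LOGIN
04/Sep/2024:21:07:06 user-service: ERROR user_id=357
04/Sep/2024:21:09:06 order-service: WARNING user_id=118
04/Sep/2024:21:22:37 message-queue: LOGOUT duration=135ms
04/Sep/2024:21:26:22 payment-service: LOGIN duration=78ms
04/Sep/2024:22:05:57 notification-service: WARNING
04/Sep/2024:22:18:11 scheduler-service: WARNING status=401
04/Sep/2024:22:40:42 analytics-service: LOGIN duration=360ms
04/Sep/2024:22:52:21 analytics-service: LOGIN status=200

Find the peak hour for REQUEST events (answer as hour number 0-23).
15

To find the peak hour:

1. Group all REQUEST events by hour
2. Count events in each hour
3. Find hour with maximum count
4. Peak hour: 15 (with 2 events)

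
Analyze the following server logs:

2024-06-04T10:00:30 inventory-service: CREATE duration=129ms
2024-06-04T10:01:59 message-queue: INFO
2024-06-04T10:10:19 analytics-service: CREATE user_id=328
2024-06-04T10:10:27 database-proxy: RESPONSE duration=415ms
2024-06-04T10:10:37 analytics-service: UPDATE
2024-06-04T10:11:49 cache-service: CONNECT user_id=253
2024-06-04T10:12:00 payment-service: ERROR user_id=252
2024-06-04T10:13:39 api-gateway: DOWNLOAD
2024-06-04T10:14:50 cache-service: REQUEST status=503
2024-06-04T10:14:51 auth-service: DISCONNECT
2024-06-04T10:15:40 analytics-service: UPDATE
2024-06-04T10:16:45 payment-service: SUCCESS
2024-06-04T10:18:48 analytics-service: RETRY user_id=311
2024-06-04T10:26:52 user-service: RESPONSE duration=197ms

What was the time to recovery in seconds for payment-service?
285

To calculate recovery time:

1. Find ERROR event for payment-service: 2024-06-04T10:12:00
2. Find next SUCCESS event for payment-service: 2024-06-04T10:16:45
3. Recovery time: 2024-06-04T10:16:45 - 2024-06-04T10:12:00 = 285 seconds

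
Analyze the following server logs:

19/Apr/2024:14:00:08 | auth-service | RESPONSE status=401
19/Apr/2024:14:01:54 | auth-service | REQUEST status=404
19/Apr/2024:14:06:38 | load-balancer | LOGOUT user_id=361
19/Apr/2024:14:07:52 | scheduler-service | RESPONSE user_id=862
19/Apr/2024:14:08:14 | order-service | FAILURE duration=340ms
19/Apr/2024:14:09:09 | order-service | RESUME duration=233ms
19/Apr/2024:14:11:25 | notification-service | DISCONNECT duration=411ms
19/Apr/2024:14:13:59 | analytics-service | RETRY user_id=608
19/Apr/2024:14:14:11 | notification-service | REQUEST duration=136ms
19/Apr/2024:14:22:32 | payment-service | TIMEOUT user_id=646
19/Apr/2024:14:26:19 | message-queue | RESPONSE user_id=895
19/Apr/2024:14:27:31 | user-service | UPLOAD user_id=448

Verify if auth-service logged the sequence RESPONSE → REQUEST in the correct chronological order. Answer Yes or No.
Yes

To verify sequence order:

1. Find all events in sequence RESPONSE → REQUEST for auth-service
2. Extract their timestamps
3. Check if timestamps are in ascending order
4. Result: Yes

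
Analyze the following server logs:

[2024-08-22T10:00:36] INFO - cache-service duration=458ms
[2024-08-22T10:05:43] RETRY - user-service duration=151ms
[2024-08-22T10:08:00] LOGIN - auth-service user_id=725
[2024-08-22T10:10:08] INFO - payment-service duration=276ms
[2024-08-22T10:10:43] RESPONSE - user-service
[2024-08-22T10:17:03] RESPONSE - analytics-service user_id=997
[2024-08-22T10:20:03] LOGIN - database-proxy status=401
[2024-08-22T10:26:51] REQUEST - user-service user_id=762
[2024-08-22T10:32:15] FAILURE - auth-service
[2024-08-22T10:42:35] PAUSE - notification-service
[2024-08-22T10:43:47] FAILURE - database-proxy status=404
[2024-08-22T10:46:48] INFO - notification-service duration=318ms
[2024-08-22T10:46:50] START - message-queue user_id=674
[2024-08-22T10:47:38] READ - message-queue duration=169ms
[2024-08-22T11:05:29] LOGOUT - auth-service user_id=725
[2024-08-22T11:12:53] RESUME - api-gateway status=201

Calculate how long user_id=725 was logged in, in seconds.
3449

To calculate session duration:

1. Find LOGIN event for user_id=725: 2024-08-22T10:08:00
2. Find LOGOUT event for user_id=725: 2024-08-22T11:05:29
3. Session duration: 2024-08-22T11:05:29 - 2024-08-22T10:08:00 = 3449 seconds (57 minutes)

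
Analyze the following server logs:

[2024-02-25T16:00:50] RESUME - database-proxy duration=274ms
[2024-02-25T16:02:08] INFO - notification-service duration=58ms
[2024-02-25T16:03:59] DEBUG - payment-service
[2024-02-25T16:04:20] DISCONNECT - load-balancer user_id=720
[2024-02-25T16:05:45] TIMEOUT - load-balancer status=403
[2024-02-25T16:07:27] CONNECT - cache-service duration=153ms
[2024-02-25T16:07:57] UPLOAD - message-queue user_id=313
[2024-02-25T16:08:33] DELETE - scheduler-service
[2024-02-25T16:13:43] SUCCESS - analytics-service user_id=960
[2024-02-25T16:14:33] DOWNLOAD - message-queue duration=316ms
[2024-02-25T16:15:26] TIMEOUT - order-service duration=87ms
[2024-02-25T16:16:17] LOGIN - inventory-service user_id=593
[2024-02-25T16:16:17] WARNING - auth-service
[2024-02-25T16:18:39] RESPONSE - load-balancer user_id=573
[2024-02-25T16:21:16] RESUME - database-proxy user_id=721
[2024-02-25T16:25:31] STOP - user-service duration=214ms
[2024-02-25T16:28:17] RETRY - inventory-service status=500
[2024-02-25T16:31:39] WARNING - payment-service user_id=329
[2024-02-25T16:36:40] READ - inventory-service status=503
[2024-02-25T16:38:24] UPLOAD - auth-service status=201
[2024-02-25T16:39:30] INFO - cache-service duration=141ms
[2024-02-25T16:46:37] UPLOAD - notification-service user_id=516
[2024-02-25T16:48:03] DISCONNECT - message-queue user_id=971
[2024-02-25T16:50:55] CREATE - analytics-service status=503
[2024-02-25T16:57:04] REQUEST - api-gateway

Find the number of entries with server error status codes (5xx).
3

To find matching entries:

1. Pattern to match: server error status codes (5xx)
2. Scan each log entry for the pattern
3. Count matches: 3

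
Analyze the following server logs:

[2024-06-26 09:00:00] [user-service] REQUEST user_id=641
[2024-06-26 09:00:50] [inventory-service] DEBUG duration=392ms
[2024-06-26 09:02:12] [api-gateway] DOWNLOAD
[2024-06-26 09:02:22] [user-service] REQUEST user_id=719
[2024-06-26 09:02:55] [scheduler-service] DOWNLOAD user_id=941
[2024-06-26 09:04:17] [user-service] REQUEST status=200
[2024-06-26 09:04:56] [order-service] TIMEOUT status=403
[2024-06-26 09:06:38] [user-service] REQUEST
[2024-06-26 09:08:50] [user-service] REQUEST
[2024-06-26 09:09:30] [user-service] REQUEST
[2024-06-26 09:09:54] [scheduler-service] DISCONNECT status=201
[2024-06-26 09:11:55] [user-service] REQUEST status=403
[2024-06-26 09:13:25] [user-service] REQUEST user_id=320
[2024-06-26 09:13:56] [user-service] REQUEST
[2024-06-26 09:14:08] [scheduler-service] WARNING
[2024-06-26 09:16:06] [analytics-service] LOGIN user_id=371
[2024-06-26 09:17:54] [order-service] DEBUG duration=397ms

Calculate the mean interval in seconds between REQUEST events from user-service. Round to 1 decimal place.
104.5

To calculate average interval:

1. Find all REQUEST events for user-service in order
2. Calculate time gaps between consecutive events
3. Compute mean of gaps: 836 / 8 = 104.5 seconds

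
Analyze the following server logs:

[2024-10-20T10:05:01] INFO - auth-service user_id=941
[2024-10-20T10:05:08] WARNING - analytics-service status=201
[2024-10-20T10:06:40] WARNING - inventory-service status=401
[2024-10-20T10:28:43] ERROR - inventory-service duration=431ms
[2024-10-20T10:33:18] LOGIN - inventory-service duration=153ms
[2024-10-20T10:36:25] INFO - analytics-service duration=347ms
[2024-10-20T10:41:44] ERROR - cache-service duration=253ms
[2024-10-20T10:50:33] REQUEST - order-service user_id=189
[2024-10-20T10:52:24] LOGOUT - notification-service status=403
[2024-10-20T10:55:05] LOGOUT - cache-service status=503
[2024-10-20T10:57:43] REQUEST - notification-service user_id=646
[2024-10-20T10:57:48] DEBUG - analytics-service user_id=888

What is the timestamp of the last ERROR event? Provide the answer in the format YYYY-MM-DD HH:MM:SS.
2024-10-20 10:41:44

To find the last event:

1. Filter for all ERROR events
2. Sort by timestamp
3. Select the last one
4. Timestamp: 2024-10-20 10:41:44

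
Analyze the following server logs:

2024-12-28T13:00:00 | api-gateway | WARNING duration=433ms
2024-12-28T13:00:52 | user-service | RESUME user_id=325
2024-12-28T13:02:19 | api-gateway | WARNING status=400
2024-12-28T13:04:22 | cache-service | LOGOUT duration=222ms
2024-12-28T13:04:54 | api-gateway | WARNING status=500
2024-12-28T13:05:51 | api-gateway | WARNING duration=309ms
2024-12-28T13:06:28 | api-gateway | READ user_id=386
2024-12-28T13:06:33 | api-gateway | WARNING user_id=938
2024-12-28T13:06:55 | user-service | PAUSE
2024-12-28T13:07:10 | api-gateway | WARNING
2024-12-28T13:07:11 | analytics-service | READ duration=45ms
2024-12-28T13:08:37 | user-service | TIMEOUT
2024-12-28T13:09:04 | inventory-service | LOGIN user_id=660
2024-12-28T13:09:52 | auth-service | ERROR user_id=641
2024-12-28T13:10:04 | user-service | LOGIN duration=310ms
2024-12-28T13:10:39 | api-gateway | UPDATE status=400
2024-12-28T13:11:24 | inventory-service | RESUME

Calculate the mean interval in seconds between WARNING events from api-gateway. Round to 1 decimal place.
86.0

To calculate average interval:

1. Find all WARNING events for api-gateway in order
2. Calculate time gaps between consecutive events
3. Compute mean of gaps: 430 / 5 = 86.0 seconds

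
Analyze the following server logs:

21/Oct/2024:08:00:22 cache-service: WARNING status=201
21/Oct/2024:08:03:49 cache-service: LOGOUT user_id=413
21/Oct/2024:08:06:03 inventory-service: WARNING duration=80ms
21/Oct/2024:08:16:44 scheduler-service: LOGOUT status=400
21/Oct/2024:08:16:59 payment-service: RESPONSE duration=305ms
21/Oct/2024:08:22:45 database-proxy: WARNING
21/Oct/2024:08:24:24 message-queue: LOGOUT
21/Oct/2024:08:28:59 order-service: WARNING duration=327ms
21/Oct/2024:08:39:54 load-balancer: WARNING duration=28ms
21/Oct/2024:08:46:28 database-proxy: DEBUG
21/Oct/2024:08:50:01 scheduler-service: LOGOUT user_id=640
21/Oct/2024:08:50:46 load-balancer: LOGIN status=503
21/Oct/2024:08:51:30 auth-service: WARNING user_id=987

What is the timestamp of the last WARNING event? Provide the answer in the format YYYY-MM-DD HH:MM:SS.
2024-10-21 08:51:30

To find the last event:

1. Filter for all WARNING events
2. Sort by timestamp
3. Select the last one
4. Timestamp: 2024-10-21 08:51:30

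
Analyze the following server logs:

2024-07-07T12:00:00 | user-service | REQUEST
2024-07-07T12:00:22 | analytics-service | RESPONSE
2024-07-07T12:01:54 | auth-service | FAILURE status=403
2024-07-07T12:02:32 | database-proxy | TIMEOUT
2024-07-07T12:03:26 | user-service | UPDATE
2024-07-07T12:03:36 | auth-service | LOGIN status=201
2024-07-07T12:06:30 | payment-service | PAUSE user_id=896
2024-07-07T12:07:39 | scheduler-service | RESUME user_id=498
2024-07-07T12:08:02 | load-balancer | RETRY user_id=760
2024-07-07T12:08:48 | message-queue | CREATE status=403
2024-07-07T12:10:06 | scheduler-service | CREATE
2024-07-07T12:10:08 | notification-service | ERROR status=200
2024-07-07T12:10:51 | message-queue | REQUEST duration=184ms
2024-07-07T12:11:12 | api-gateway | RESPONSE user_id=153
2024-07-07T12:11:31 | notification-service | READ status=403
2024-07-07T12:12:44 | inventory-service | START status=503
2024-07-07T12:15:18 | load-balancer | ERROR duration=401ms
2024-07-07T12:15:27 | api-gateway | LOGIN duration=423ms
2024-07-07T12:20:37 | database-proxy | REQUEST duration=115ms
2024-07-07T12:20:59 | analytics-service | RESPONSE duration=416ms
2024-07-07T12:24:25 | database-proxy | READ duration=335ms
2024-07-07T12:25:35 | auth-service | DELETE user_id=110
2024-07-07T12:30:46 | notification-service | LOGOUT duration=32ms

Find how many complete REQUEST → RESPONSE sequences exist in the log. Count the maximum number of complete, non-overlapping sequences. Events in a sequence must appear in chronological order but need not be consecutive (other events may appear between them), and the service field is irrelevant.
3

To count sequences:

1. Look for pattern: REQUEST → RESPONSE
2. Greedily scan the log in chronological order, matching each sequence element in turn (ignoring service)
3. Each time the full pattern completes, increment the count and restart matching from the next event
4. Complete non-overlapping sequences found: 3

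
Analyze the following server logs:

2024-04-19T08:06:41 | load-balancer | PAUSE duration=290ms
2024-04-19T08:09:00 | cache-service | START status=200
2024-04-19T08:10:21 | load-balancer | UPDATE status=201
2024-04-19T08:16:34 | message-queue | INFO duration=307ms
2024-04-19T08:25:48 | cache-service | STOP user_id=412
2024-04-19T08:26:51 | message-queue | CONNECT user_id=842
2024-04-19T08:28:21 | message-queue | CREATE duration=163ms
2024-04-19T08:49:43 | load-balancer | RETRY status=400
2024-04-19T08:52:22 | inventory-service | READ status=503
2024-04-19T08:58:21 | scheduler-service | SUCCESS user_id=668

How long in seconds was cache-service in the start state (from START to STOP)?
1008

To calculate state duration:

1. Find START event for cache-service: 2024-04-19T08:09:00
2. Find STOP event for cache-service: 2024-04-19T08:25:48
3. Calculate duration: 2024-04-19T08:25:48 - 2024-04-19T08:09:00 = 1008 seconds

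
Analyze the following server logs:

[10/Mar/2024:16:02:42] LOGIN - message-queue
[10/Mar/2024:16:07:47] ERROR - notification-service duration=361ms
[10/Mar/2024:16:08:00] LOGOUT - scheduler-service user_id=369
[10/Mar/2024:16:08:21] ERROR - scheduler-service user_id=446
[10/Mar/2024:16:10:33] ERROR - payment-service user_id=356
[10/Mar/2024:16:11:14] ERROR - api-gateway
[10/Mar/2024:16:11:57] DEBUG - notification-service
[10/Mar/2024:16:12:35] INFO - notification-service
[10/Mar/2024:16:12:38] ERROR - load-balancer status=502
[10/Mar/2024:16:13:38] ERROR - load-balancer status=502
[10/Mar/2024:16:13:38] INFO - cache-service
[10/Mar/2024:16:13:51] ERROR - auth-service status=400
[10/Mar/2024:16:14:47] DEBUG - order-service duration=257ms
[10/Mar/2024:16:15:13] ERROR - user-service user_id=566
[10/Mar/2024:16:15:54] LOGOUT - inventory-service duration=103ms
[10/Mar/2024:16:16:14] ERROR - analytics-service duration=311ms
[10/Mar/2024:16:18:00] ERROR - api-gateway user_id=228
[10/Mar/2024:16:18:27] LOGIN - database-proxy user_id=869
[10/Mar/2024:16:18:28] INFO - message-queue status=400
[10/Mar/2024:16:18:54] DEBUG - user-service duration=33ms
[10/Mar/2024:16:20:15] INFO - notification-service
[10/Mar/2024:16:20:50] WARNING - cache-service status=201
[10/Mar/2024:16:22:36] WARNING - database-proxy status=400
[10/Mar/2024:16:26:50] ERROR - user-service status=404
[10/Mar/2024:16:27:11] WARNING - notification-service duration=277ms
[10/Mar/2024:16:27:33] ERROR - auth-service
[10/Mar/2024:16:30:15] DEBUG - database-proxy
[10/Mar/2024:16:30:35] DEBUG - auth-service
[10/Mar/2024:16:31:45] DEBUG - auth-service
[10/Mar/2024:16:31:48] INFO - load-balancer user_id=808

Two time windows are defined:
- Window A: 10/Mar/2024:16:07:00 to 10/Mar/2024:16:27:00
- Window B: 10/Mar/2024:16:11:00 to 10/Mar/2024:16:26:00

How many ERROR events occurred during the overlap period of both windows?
7

To find overlap events:

1. Window A: 10/Mar/2024:16:07:00 to 10/Mar/2024:16:27:00
2. Window B: 10/Mar/2024:16:11:00 to 10/Mar/2024:16:26:00
3. Overlap period: 10/Mar/2024:16:11:00 to 10/Mar/2024:16:26:00
4. Count ERROR events in overlap: 7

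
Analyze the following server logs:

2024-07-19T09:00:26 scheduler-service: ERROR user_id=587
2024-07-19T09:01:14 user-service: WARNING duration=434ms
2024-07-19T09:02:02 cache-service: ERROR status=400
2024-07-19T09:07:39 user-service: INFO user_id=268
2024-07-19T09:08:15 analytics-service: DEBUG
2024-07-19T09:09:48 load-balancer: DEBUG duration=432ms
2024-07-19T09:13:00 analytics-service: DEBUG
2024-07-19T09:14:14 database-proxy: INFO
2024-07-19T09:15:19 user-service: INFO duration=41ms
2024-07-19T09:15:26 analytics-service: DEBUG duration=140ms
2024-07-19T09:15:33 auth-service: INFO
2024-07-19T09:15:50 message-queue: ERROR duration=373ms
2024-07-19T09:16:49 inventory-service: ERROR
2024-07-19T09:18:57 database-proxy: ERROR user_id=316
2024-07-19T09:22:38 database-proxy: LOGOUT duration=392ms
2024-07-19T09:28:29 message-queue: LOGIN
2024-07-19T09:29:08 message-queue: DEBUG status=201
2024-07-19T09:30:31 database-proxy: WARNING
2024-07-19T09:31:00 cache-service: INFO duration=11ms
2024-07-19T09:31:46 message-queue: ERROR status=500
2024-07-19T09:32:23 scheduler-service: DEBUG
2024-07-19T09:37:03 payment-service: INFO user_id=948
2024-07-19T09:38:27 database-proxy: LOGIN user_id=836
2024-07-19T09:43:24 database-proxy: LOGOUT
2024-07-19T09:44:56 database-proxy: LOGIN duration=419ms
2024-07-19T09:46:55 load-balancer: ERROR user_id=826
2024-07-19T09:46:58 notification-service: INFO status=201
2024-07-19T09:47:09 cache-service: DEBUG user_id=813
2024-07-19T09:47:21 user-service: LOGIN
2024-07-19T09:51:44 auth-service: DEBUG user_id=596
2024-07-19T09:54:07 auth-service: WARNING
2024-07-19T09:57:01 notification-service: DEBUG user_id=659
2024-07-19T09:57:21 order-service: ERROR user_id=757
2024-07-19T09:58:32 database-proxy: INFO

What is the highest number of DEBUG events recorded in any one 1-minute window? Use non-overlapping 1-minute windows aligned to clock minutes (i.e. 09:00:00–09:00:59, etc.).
1

To find the burst window:

1. Divide the log period into non-overlapping 1-minute windows starting at 09:00
2. Count DEBUG events in each window
3. Find the window with maximum count
4. Maximum events in a window: 1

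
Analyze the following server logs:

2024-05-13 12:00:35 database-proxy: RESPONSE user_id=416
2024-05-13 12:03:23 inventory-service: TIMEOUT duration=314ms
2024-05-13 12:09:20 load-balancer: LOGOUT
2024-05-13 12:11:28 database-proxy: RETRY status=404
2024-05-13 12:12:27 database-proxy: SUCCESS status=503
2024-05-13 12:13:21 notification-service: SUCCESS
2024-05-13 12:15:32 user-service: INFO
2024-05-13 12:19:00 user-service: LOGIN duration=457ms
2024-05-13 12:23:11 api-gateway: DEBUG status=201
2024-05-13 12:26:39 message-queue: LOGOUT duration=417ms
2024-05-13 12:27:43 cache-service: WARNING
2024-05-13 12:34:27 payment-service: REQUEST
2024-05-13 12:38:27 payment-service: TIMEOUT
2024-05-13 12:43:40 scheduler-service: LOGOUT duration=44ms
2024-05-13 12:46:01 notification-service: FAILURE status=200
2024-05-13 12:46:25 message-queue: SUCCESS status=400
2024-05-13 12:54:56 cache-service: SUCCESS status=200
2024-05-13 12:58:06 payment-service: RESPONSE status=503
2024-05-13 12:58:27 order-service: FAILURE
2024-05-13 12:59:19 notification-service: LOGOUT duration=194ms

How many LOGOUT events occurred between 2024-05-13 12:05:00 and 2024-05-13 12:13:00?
1

To count events in the time window:

1. Window boundaries: 2024-05-13 12:05:00 to 2024-05-13 12:13:00
2. Filter for LOGOUT events within this window
3. Count matching events: 1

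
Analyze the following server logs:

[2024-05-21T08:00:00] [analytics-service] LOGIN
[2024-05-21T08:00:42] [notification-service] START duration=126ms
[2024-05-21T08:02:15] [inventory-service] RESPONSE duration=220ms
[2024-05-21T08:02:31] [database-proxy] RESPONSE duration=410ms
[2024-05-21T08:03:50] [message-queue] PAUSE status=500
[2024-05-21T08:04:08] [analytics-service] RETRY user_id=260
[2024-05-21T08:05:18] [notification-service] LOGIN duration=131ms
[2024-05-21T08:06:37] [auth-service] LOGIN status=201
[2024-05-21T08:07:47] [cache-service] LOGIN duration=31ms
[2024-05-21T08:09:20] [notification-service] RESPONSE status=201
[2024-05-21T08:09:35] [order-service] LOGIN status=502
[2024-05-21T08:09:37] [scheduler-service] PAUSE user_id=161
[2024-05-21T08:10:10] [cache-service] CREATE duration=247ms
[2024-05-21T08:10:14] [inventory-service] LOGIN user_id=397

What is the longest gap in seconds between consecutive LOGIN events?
318

To find the longest gap:

1. Extract all LOGIN events in chronological order
2. Calculate time differences between consecutive events
3. Find the maximum difference
4. Longest gap: 318 seconds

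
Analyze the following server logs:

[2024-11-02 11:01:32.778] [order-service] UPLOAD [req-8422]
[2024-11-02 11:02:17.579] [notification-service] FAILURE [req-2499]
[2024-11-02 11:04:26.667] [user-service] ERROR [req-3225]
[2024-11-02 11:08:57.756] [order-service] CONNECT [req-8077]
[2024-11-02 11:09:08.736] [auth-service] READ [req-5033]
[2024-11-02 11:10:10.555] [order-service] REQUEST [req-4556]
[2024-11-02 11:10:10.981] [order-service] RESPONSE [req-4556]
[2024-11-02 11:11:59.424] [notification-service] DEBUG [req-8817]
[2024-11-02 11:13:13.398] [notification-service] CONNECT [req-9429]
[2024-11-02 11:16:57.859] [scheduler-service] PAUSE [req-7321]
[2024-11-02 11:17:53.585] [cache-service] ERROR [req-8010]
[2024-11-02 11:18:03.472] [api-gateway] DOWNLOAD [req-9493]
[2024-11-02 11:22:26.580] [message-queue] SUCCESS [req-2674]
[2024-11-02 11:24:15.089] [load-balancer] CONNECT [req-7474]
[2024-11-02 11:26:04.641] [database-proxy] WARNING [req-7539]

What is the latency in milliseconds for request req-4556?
426

To calculate latency:

1. Find REQUEST with id req-4556: 2024-11-02 11:10:10.555
2. Find RESPONSE with id req-4556: 2024-11-02 11:10:10.981
3. Latency: 2024-11-02 11:10:10.981 - 2024-11-02 11:10:10.555 = 426ms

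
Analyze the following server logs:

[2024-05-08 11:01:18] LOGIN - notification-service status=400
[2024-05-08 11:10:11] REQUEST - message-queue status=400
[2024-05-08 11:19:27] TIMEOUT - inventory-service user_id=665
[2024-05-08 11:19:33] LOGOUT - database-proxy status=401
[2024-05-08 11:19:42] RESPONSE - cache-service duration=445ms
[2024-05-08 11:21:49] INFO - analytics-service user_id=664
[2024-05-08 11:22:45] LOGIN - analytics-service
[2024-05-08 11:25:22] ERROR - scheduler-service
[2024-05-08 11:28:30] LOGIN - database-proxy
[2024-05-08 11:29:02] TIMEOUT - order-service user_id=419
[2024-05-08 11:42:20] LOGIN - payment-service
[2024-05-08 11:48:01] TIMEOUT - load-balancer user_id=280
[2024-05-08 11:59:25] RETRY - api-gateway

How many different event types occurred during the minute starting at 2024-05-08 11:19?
3

To count unique event types:

1. Filter events in the minute starting at 2024-05-08 11:19
2. Extract event types from matching entries
3. Count unique types: 3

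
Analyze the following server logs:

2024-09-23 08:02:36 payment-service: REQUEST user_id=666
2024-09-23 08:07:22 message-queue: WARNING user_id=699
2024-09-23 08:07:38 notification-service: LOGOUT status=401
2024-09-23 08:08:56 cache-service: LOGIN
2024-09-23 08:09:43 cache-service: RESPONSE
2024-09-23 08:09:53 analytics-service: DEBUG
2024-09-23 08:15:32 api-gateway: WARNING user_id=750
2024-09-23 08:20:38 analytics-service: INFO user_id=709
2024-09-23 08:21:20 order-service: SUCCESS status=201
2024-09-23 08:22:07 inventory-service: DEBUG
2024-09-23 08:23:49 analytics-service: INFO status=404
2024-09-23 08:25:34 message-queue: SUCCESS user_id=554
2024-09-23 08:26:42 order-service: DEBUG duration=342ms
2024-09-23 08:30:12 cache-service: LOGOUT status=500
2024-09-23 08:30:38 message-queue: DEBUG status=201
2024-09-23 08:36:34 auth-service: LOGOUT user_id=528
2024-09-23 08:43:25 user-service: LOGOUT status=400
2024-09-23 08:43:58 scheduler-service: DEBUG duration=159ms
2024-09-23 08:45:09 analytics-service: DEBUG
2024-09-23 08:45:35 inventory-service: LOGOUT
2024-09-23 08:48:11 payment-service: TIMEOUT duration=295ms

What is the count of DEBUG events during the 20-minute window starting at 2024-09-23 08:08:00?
3

To count events in the time window:

1. Window boundaries: 2024-09-23 08:08:00 to 2024-09-23 08:28:00
2. Filter for DEBUG events within this window
3. Count matching events: 3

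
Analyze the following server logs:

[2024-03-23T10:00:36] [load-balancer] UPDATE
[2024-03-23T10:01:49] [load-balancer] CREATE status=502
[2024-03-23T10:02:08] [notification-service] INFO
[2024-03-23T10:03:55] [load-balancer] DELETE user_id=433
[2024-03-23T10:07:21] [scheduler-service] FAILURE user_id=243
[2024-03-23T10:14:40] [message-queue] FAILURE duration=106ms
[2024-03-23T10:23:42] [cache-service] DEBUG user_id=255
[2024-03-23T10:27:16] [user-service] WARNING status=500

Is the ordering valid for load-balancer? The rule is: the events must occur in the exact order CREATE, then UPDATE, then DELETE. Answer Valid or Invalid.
Invalid

To validate ordering:

1. Required order: CREATE → UPDATE → DELETE
2. Rule: the events must occur in the exact order CREATE, then UPDATE, then DELETE
3. Check actual order of events for load-balancer
4. Result: Invalid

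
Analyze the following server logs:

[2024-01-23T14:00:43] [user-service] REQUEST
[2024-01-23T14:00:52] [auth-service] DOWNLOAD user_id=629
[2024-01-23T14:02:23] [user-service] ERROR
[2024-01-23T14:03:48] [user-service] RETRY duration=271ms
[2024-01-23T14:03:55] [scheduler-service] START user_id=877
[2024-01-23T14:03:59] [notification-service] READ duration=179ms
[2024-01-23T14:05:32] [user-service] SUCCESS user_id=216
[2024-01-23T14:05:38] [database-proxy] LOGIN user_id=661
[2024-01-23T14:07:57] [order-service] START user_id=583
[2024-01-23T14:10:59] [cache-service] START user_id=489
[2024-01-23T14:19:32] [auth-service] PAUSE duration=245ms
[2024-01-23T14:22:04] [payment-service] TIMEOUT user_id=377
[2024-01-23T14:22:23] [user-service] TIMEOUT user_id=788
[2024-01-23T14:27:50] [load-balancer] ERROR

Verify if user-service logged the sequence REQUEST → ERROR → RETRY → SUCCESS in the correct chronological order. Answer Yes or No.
Yes

To verify sequence order:

1. Find all events in sequence REQUEST → ERROR → RETRY → SUCCESS for user-service
2. Extract their timestamps
3. Check if timestamps are in ascending order
4. Result: Yes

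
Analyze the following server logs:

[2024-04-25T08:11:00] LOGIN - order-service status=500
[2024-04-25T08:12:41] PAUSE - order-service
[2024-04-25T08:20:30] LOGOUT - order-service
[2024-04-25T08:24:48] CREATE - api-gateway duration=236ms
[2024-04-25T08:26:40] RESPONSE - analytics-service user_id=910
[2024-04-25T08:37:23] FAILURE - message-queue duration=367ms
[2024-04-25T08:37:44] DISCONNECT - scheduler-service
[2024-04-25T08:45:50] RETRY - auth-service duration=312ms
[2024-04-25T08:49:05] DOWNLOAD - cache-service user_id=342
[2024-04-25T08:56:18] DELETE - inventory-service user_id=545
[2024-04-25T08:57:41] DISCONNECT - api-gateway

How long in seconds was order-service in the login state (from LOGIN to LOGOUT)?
570

To calculate state duration:

1. Find LOGIN event for order-service: 2024-04-25T08:11:00
2. Find LOGOUT event for order-service: 2024-04-25T08:20:30
3. Calculate duration: 2024-04-25T08:20:30 - 2024-04-25T08:11:00 = 570 seconds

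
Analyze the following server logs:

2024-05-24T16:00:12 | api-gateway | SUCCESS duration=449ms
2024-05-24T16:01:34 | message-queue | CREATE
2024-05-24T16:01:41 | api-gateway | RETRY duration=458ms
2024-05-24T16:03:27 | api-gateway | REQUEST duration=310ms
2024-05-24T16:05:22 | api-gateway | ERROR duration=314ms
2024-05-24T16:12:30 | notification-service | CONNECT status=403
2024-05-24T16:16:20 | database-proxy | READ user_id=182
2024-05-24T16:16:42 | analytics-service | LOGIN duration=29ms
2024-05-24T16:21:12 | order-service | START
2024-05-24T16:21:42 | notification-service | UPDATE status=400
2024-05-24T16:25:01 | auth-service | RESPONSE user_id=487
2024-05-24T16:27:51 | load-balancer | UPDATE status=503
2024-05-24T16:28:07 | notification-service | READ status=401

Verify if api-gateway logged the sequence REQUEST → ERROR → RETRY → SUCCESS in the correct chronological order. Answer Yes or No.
No

To verify sequence order:

1. Find all events in sequence REQUEST → ERROR → RETRY → SUCCESS for api-gateway
2. Extract their timestamps
3. Check if timestamps are in ascending order
4. Result: No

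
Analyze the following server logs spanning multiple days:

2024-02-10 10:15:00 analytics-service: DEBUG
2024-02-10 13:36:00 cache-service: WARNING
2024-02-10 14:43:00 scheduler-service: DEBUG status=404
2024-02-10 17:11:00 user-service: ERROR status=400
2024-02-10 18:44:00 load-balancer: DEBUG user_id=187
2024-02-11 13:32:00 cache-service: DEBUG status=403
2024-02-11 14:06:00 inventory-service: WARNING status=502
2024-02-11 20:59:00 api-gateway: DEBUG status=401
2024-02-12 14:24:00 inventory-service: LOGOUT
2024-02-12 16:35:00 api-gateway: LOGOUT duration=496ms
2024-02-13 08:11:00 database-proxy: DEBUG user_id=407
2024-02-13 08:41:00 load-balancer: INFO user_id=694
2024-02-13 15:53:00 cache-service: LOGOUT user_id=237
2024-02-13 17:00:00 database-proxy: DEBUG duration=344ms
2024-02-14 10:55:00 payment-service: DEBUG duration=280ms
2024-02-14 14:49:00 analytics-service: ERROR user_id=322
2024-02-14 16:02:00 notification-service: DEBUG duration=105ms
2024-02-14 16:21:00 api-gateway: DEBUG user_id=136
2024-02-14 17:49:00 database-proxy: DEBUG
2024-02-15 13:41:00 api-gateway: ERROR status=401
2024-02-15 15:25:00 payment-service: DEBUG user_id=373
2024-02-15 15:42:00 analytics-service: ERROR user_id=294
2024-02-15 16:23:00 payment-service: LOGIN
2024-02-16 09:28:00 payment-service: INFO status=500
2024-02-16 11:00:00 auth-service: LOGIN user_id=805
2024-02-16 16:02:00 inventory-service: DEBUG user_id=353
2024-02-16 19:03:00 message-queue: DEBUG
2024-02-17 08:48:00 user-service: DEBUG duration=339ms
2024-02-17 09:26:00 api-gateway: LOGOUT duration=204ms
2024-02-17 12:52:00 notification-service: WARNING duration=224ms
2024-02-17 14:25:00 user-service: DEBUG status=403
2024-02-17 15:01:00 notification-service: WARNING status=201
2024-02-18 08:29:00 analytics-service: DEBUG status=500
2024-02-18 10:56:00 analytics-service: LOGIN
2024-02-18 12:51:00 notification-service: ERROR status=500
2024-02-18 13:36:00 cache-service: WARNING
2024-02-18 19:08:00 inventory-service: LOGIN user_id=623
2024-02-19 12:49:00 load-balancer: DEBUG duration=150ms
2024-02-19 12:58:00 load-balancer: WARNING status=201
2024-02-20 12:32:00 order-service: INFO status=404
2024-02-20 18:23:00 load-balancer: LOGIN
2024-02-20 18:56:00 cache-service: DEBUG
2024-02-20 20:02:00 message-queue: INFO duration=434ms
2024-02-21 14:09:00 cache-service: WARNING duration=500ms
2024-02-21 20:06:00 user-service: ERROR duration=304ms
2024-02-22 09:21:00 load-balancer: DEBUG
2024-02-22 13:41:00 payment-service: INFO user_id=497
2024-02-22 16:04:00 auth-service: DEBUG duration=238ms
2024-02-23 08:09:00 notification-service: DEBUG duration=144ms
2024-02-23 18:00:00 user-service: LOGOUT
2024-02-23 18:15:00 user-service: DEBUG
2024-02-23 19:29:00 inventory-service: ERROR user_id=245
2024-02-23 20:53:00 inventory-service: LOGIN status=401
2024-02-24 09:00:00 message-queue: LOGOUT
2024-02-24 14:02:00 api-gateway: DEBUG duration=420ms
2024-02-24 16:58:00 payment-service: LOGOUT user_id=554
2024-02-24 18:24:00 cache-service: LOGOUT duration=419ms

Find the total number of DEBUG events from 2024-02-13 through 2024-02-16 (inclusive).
9

To filter by date range:

1. Date range: 2024-02-13 through 2024-02-16, both dates inclusive
2. Filter for DEBUG events whose date falls in this range
3. Count matching events: 9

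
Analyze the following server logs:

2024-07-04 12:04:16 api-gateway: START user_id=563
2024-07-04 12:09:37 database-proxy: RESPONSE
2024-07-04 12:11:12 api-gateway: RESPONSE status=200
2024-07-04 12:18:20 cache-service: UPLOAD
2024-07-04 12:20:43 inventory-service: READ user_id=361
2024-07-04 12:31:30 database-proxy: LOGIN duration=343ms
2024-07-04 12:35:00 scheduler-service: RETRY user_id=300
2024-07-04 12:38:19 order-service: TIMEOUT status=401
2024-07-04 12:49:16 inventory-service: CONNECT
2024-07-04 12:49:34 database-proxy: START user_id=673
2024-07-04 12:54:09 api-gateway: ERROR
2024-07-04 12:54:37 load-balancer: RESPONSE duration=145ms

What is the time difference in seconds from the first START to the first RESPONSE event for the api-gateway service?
416

To find the time between events:

1. Locate the first START event for api-gateway: 2024-07-04 12:04:16
2. Locate the first RESPONSE event for api-gateway: 2024-07-04 12:11:12
3. Calculate the difference: 2024-07-04 12:11:12 - 2024-07-04 12:04:16 = 416 seconds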